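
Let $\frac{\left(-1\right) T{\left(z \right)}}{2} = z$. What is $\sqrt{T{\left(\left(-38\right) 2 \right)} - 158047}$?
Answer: $i \sqrt{157895} \approx 397.36 i$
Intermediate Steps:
$T{\left(z \right)} = - 2 z$
$\sqrt{T{\left(\left(-38\right) 2 \right)} - 158047} = \sqrt{- 2 \left(\left(-38\right) 2\right) - 158047} = \sqrt{\left(-2\right) \left(-76\right) - 158047} = \sqrt{152 - 158047} = \sqrt{-157895} = i \sqrt{157895}$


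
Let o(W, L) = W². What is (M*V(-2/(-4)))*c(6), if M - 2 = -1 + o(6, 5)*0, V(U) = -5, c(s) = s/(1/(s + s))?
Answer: -360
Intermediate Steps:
c(s) = 2*s² (c(s) = s/(1/(2*s)) = s/((1/(2*s))) = s*(2*s) = 2*s²)
M = 1 (M = 2 + (-1 + 6²*0) = 2 + (-1 + 36*0) = 2 + (-1 + 0) = 2 - 1 = 1)
(M*V(-2/(-4)))*c(6) = (1*(-5))*(2*6²) = -10*36 = -5*72 = -360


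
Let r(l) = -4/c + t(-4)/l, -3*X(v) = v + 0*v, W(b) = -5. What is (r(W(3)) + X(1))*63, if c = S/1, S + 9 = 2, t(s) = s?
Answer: 327/5 ≈ 65.400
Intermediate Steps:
S = -7 (S = -9 + 2 = -7)
X(v) = -v/3 (X(v) = -(v + 0*v)/3 = -(v + 0)/3 = -v/3)
c = -7 (c = -7/1 = -7*1 = -7)
r(l) = 4/7 - 4/l (r(l) = -4/(-7) - 4/l = -4*(-⅐) - 4/l = 4/7 - 4/l)
(r(W(3)) + X(1))*63 = ((4/7 - 4/(-5)) - ⅓*1)*63 = ((4/7 - 4*(-⅕)) - ⅓)*63 = ((4/7 + ⅘) - ⅓)*63 = (48/35 - ⅓)*63 = (109/105)*63 = 327/5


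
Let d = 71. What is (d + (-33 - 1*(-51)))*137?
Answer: 12193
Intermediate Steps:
(d + (-33 - 1*(-51)))*137 = (71 + (-33 - 1*(-51)))*137 = (71 + (-33 + 51))*137 = (71 + 18)*137 = 89*137 = 12193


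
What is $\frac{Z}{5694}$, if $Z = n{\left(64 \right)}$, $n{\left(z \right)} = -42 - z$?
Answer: $- \frac{53}{2847} \approx -0.018616$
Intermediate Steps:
$Z = -106$ ($Z = -42 - 64 = -106$)
$\frac{Z}{5694} = - \frac{106}{5694} = \left(-106\right) \frac{1}{5694} = - \frac{53}{2847}$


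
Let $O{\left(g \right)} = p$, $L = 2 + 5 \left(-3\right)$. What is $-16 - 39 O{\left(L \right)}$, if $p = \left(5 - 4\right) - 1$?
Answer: $-16$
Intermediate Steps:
$p = 0$ ($p = 1 - 1 = 0$)
$L = -13$ ($L = 2 - 15 = -13$)
$O{\left(g \right)} = 0$
$-16 - 39 O{\left(L \right)} = -16 - 0 = -16 + 0 = -16$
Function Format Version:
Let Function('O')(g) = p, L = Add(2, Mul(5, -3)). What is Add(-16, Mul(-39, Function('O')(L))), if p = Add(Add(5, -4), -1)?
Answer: -16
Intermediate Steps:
p = 0 (p = Add(1, -1) = 0)
L = -13 (L = Add(2, -15) = -13)
Function('O')(g) = 0
Add(-16, Mul(-39, Function('O')(L))) = Add(-16, Mul(-39, 0)) = Add(-16, 0) = -16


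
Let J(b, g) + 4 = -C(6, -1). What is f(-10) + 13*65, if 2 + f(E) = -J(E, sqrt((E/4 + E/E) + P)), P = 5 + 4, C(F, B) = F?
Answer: 853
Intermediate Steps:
P = 9
J(b, g) = -10 (J(b, g) = -4 - 1*6 = -4 - 6 = -10)
f(E) = 8 (f(E) = -2 - 1*(-10) = -2 + 10 = 8)
f(-10) + 13*65 = 8 + 13*65 = 8 + 845 = 853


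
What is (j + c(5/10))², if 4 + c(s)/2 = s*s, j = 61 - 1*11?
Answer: 7225/4 ≈ 1806.3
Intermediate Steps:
j = 50 (j = 61 - 11 = 50)
c(s) = -8 + 2*s² (c(s) = -8 + 2*(s*s) = -8 + 2*s²)
(j + c(5/10))² = (50 + (-8 + 2*(5/10)²))² = (50 + (-8 + 2*(5*(⅒))²))² = (50 + (-8 + 2*(½)²))² = (50 + (-8 + 2*(¼)))² = (50 + (-8 + ½))² = (50 - 15/2)² = (85/2)² = 7225/4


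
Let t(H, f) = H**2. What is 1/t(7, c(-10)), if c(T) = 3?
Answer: 1/49 ≈ 0.020408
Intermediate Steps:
1/t(7, c(-10)) = 1/(7**2) = 1/49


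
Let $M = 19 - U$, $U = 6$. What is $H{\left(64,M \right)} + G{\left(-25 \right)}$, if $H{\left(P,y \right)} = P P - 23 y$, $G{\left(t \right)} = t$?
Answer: $3772$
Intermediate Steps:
$M = 13$ ($M = 19 - 6 = 13$)
$H{\left(P,y \right)} = P^{2} - 23 y$
$H{\left(64,M \right)} + G{\left(-25 \right)} = \left(64^{2} - 299\right) - 25 = \left(4096 - 299\right) - 25 = 3797 - 25 = 3772$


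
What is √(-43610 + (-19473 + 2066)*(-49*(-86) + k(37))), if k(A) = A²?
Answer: I*√97226891 ≈ 9860.4*I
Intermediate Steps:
√(-43610 + (-19473 + 2066)*(-49*(-86) + k(37))) = √(-43610 + (-19473 + 2066)*(-49*(-86) + 37²)) = √(-43610 - 17407*(4214 + 1369)) = √(-43610 - 17407*5583) = √(-43610 - 97183281) = √(-97226891) = I*√97226891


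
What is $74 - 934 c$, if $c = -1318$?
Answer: $1231086$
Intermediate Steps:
$74 - 934 c = 74 - -1231012 = 74 + 1231012 = 1231086$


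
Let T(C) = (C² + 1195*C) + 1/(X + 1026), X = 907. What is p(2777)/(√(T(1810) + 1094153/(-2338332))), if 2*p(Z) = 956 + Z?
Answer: 3733*√27780437224399859732861637/24584480804012383 ≈ 0.80033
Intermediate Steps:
p(Z) = 478 + Z/2 (p(Z) = (956 + Z)/2 = 478 + Z/2)
T(C) = 1/1933 + C² + 1195*C (T(C) = (C² + 1195*C) + 1/(907 + 1026) = (C² + 1195*C) + 1/1933 = 1/1933 + C² + 1195*C)
p(2777)/(√(T(1810) + 1094153/(-2338332))) = (478 + (½)*2777)/(√((1/1933 + 1810² + 1195*1810) + 1094153/(-2338332))) = (478 + 2777/2)/(√((1/1933 + 3276100 + 2162950) + 1094153*(-1/2338332))) = 3733/(2*(√(10513683651/1933 - 1094153/2338332))) = 3733/(2*(√(24584480804012383/4519995756))) = 3733/(2*((√27780437224399859732861637/2259997878))) = 3733*(2*√27780437224399859732861637/24584480804012383)/2 = 3733*√27780437224399859732861637/24584480804012383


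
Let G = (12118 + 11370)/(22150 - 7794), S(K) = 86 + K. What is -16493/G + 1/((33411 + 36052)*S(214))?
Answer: -308381215989857/30591505200 ≈ -10081.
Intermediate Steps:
G = 5872/3589 (G = 23488/14356 = 23488*(1/14356) = 5872/3589 ≈ 1.6361)
-16493/G + 1/((33411 + 36052)*S(214)) = -16493/5872/3589 + 1/((33411 + 36052)*(86 + 214)) = -16493*3589/5872 + 1/(69463*300) = -59193377/5872 + (1/69463)*(1/300) = -59193377/5872 + 1/20838900 = -308381215989857/30591505200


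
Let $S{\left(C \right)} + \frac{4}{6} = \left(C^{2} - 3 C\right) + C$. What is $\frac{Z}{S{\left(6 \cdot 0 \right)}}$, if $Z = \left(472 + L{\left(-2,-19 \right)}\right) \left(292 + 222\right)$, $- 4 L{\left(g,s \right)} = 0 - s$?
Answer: $- \frac{1440999}{4} \approx -3.6025 \cdot 10^{5}$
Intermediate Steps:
$L{\left(g,s \right)} = \frac{s}{4}$ ($L{\left(g,s \right)} = - \frac{0 - s}{4} = - \frac{\left(-1\right) s}{4} = \frac{s}{4}$)
$S{\left(C \right)} = - \frac{2}{3} + C^{2} - 2 C$ ($S{\left(C \right)} = - \frac{2}{3} + \left(\left(C^{2} - 3 C\right) + C\right) = - \frac{2}{3} + \left(C^{2} - 2 C\right) = - \frac{2}{3} + C^{2} - 2 C$)
$Z = \frac{480333}{2}$ ($Z = \left(472 + \frac{1}{4} \left(-19\right)\right) \left(292 + 222\right) = \left(472 - \frac{19}{4}\right) 514 = \frac{1869}{4} \cdot 514 = \frac{480333}{2} \approx 2.4017 \cdot 10^{5}$)
$\frac{Z}{S{\left(6 \cdot 0 \right)}} = \frac{480333}{2 \left(- \frac{2}{3} + \left(6 \cdot 0\right)^{2} - 2 \cdot 6 \cdot 0\right)} = \frac{480333}{2 \left(- \frac{2}{3} + 0^{2} - 0\right)} = \frac{480333}{2 \left(- \frac{2}{3} + 0 + 0\right)} = \frac{480333}{2 \left(- \frac{2}{3}\right)} = \frac{480333}{2} \left(- \frac{3}{2}\right) = - \frac{1440999}{4}$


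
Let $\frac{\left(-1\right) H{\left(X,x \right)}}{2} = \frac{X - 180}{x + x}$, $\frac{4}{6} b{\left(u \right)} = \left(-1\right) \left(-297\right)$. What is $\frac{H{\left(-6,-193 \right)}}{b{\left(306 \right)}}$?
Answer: $- \frac{124}{57321} \approx -0.0021633$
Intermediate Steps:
$b{\left(u \right)} = \frac{891}{2}$ ($b{\left(u \right)} = \frac{3 \left(\left(-1\right) \left(-297\right)\right)}{2} = \frac{3}{2} \cdot 297 = \frac{891}{2}$)
$H{\left(X,x \right)} = - \frac{-180 + X}{x}$ ($H{\left(X,x \right)} = - 2 \frac{X - 180}{x + x} = - 2 \frac{-180 + X}{2 x} = - \frac{-180 + X}{x}$)
$\frac{H{\left(-6,-193 \right)}}{b{\left(306 \right)}} = \frac{\frac{1}{-193} \left(180 - -6\right)}{\frac{891}{2}} = - \frac{180 + 6}{193} \cdot \frac{2}{891} = \left(- \frac{1}{193}\right) 186 \cdot \frac{2}{891} = \left(- \frac{186}{193}\right) \frac{2}{891} = - \frac{124}{57321}$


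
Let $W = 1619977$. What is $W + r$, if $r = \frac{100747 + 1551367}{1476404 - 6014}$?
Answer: $\frac{1190999816572}{735195} \approx 1.62 \cdot 10^{6}$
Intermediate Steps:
$r = \frac{826057}{735195}$ ($r = \frac{1652114}{1470390} = 1652114 \cdot \frac{1}{1470390} = \frac{826057}{735195} \approx 1.1236$)
$W + r = 1619977 + \frac{826057}{735195} = \frac{1190999816572}{735195}$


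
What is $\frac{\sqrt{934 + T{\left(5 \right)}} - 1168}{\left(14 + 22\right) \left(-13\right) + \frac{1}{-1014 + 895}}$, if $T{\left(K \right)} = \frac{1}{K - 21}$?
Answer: $\frac{138992}{55693} - \frac{119 \sqrt{14943}}{222772} \approx 2.4304$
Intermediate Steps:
$T{\left(K \right)} = \frac{1}{-21 + K}$
$\frac{\sqrt{934 + T{\left(5 \right)}} - 1168}{\left(14 + 22\right) \left(-13\right) + \frac{1}{-1014 + 895}} = \frac{\sqrt{934 + \frac{1}{-21 + 5}} - 1168}{\left(14 + 22\right) \left(-13\right) + \frac{1}{-1014 + 895}} = \frac{\sqrt{934 + \frac{1}{-16}} - 1168}{36 \left(-13\right) + \frac{1}{-119}} = \frac{\sqrt{934 - \frac{1}{16}} - 1168}{-468 - \frac{1}{119}} = \frac{\sqrt{\frac{14943}{16}} - 1168}{- \frac{55693}{119}} = \left(\frac{\sqrt{14943}}{4} - 1168\right) \left(- \frac{119}{55693}\right) = \left(-1168 + \frac{\sqrt{14943}}{4}\right) \left(- \frac{119}{55693}\right) = \frac{138992}{55693} - \frac{119 \sqrt{14943}}{222772}$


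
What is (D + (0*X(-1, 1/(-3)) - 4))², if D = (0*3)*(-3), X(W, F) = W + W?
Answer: 16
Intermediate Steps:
X(W, F) = 2*W
D = 0 (D = 0*(-3) = 0)
(D + (0*X(-1, 1/(-3)) - 4))² = (0 + (0*(2*(-1)) - 4))² = (0 + (0*(-2) - 4))² = (0 + (0 - 4))² = (0 - 4)² = (-4)² = 16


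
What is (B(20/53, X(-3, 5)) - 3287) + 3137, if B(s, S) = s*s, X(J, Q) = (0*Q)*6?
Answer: -420950/2809 ≈ -149.86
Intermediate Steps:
X(J, Q) = 0 (X(J, Q) = 0*6 = 0)
B(s, S) = s²
(B(20/53, X(-3, 5)) - 3287) + 3137 = ((20/53)² - 3287) + 3137 = (400/2809 - 3287) + 3137 = -9232783/2809 + 3137 = -420950/2809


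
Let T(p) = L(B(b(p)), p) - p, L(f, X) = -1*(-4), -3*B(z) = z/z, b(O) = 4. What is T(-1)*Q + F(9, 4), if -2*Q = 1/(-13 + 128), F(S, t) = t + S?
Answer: 597/46 ≈ 12.978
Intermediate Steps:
F(S, t) = S + t
B(z) = -1/3 (B(z) = -z/(3*z) = -1/3*1 = -1/3)
L(f, X) = 4
T(p) = 4 - p
Q = -1/230 (Q = -1/(2*(-13 + 128)) = -1/2/115 = -1/2*1/115 = -1/230 ≈ -0.0043478)
T(-1)*Q + F(9, 4) = (4 - 1*(-1))*(-1/230) + (9 + 4) = (4 + 1)*(-1/230) + 13 = 5*(-1/230) + 13 = -1/46 + 13 = 597/46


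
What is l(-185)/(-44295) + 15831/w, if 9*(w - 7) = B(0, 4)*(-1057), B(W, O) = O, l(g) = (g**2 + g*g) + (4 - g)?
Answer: -1319397748/36897735 ≈ -35.758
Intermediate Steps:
l(g) = 4 - g + 2*g**2 (l(g) = (g**2 + g**2) + (4 - g) = 2*g**2 + (4 - g) = 4 - g + 2*g**2)
w = -4165/9 (w = 7 + (4*(-1057))/9 = 7 + (1/9)*(-4228) = 7 - 4228/9 = -4165/9 ≈ -462.78)
l(-185)/(-44295) + 15831/w = (4 - 1*(-185) + 2*(-185)**2)/(-44295) + 15831/(-4165/9) = (4 + 185 + 2*34225)*(-1/44295) + 15831*(-9/4165) = (4 + 185 + 68450)*(-1/44295) - 142479/4165 = 68639*(-1/44295) - 142479/4165 = -68639/44295 - 142479/4165 = -1319397748/36897735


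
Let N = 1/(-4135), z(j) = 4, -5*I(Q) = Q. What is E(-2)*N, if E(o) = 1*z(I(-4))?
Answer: -4/4135 ≈ -0.00096735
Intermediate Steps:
I(Q) = -Q/5
N = -1/4135 ≈ -0.00024184
E(o) = 4 (E(o) = 1*4 = 4)
E(-2)*N = 4*(-1/4135) = -4/4135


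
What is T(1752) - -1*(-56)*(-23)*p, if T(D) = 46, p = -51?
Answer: -65642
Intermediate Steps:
T(1752) - -1*(-56)*(-23)*p = 46 - -1*(-56)*(-23)*(-51) = 46 - 56*(-23)*(-51) = 46 - (-1288)*(-51) = 46 - 1*65688 = 46 - 65688 = -65642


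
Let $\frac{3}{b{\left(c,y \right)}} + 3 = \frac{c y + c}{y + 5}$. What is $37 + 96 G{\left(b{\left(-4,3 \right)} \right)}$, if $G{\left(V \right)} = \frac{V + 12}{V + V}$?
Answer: $-875$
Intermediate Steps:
$b{\left(c,y \right)} = \frac{3}{-3 + \frac{c + c y}{5 + y}}$ ($b{\left(c,y \right)} = \frac{3}{-3 + \frac{c y + c}{y + 5}} = \frac{3}{-3 + \frac{c + c y}{5 + y}}$)
$G{\left(V \right)} = \frac{12 + V}{2 V}$
$37 + 96 G{\left(b{\left(-4,3 \right)} \right)} = 37 + 96 \frac{12 + \frac{3 \left(5 + 3\right)}{-15 - 4 - 9 - 12}}{2 \frac{3 \left(5 + 3\right)}{-15 - 4 - 9 - 12}} = 37 + 96 \frac{12 + 3 \frac{1}{-15 - 4 - 9 - 12} \cdot 8}{2 \cdot 3 \frac{1}{-15 - 4 - 9 - 12} \cdot 8} = 37 + 96 \frac{12 + 3 \frac{1}{-40} \cdot 8}{2 \cdot 3 \frac{1}{-40} \cdot 8} = 37 + 96 \frac{12 + 3 \left(- \frac{1}{40}\right) 8}{2 \cdot 3 \left(- \frac{1}{40}\right) 8} = 37 + 96 \frac{12 - \frac{3}{5}}{2 \left(- \frac{3}{5}\right)} = 37 + 96 \cdot \frac{1}{2} \left(- \frac{5}{3}\right) \frac{57}{5} = 37 + 96 \left(- \frac{19}{2}\right) = 37 - 912 = -875$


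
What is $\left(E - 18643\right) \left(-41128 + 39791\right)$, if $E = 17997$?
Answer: $863702$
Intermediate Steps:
$\left(E - 18643\right) \left(-41128 + 39791\right) = \left(17997 - 18643\right) \left(-41128 + 39791\right) = \left(-646\right) \left(-1337\right) = 863702$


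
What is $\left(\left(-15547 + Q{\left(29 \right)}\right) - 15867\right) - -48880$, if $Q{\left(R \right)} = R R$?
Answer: $18307$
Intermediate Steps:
$Q{\left(R \right)} = R^{2}$
$\left(\left(-15547 + Q{\left(29 \right)}\right) - 15867\right) - -48880 = \left(\left(-15547 + 29^{2}\right) - 15867\right) - -48880 = \left(\left(-15547 + 841\right) - 15867\right) + 48880 = \left(-14706 - 15867\right) + 48880 = -30573 + 48880 = 18307$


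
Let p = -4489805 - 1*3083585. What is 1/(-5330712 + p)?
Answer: -1/12904102 ≈ -7.7495e-8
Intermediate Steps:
p = -7573390 (p = -4489805 - 3083585 = -7573390)
1/(-5330712 + p) = 1/(-5330712 - 7573390) = 1/(-12904102) = -1/12904102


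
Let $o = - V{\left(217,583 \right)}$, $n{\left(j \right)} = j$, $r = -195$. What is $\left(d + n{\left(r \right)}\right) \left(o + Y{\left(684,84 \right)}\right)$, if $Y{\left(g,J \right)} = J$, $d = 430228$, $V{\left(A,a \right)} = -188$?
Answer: $116968976$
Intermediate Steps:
$o = 188$ ($o = \left(-1\right) \left(-188\right) = 188$)
$\left(d + n{\left(r \right)}\right) \left(o + Y{\left(684,84 \right)}\right) = \left(430228 - 195\right) \left(188 + 84\right) = 430033 \cdot 272 = 116968976$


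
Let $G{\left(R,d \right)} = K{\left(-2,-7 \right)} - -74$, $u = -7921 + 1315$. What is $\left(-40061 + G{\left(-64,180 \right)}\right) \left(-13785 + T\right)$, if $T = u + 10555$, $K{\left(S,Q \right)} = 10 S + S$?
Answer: $393528524$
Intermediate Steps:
$u = -6606$
$K{\left(S,Q \right)} = 11 S$
$T = 3949$ ($T = -6606 + 10555 = 3949$)
$G{\left(R,d \right)} = 52$ ($G{\left(R,d \right)} = 11 \left(-2\right) - -74 = -22 + 74 = 52$)
$\left(-40061 + G{\left(-64,180 \right)}\right) \left(-13785 + T\right) = \left(-40061 + 52\right) \left(-13785 + 3949\right) = \left(-40009\right) \left(-9836\right) = 393528524$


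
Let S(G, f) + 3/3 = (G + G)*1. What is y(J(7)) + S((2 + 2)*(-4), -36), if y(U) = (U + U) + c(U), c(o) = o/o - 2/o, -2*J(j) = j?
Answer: -269/7 ≈ -38.429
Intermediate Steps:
J(j) = -j/2
c(o) = 1 - 2/o
y(U) = 2*U + (-2 + U)/U (y(U) = (U + U) + (-2 + U)/U = 2*U + (-2 + U)/U)
S(G, f) = -1 + 2*G (S(G, f) = -1 + (G + G)*1 = -1 + (2*G)*1 = -1 + 2*G)
y(J(7)) + S((2 + 2)*(-4), -36) = (1 - 2/((-1/2*7)) + 2*(-1/2*7)) + (-1 + 2*((2 + 2)*(-4))) = (1 - 2/(-7/2) + 2*(-7/2)) + (-1 + 2*(4*(-4))) = (1 - 2*(-2/7) - 7) + (-1 + 2*(-16)) = (1 + 4/7 - 7) + (-1 - 32) = -38/7 - 33 = -269/7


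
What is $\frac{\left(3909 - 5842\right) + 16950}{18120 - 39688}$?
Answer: $- \frac{15017}{21568} \approx -0.69626$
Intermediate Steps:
$\frac{\left(3909 - 5842\right) + 16950}{18120 - 39688} = \frac{\left(3909 - 5842\right) + 16950}{-21568} = \left(-1933 + 16950\right) \left(- \frac{1}{21568}\right) = 15017 \left(- \frac{1}{21568}\right) = - \frac{15017}{21568}$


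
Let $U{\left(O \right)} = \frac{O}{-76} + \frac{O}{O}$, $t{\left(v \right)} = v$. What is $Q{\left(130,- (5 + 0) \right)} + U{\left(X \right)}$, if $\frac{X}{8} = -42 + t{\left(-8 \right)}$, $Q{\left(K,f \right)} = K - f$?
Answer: $\frac{2684}{19} \approx 141.26$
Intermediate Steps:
$X = -400$ ($X = 8 \left(-42 - 8\right) = 8 \left(-50\right) = -400$)
$U{\left(O \right)} = 1 - \frac{O}{76}$ ($U{\left(O \right)} = O \left(- \frac{1}{76}\right) + 1 = - \frac{O}{76} + 1 = 1 - \frac{O}{76}$)
$Q{\left(130,- (5 + 0) \right)} + U{\left(X \right)} = \left(130 - - (5 + 0)\right) + \left(1 - - \frac{100}{19}\right) = \left(130 - \left(-1\right) 5\right) + \left(1 + \frac{100}{19}\right) = \left(130 - -5\right) + \frac{119}{19} = \left(130 + 5\right) + \frac{119}{19} = 135 + \frac{119}{19} = \frac{2684}{19}$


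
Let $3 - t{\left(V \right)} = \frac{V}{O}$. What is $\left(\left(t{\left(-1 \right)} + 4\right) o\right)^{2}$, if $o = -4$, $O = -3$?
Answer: $\frac{6400}{9} \approx 711.11$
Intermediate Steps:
$t{\left(V \right)} = 3 + \frac{V}{3}$ ($t{\left(V \right)} = 3 - \frac{V}{-3} = 3 - V \left(- \frac{1}{3}\right) = 3 - - \frac{V}{3} = 3 + \frac{V}{3}$)
$\left(\left(t{\left(-1 \right)} + 4\right) o\right)^{2} = \left(\left(\left(3 + \frac{1}{3} \left(-1\right)\right) + 4\right) \left(-4\right)\right)^{2} = \left(\left(\left(3 - \frac{1}{3}\right) + 4\right) \left(-4\right)\right)^{2} = \left(\left(\frac{8}{3} + 4\right) \left(-4\right)\right)^{2} = \left(\frac{20}{3} \left(-4\right)\right)^{2} = \left(- \frac{80}{3}\right)^{2} = \frac{6400}{9}$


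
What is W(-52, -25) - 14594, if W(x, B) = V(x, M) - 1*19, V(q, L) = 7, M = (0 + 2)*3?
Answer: -14606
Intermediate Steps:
M = 6 (M = 2*3 = 6)
W(x, B) = -12 (W(x, B) = 7 - 1*19 = 7 - 19 = -12)
W(-52, -25) - 14594 = -12 - 14594 = -14606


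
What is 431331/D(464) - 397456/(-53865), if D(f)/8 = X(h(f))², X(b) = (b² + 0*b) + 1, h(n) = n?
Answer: 147385605353294747/19974347804222280 ≈ 7.3787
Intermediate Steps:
X(b) = 1 + b² (X(b) = (b² + 0) + 1 = b² + 1 = 1 + b²)
D(f) = 8*(1 + f²)²
431331/D(464) - 397456/(-53865) = 431331/((8*(1 + 464²)²)) - 397456/(-53865) = 431331/((8*(1 + 215296)²)) - 397456*(-1/53865) = 431331/((8*215297²)) + 397456/53865 = 431331/((8*46352798209)) + 397456/53865 = 431331/370822385672 + 397456/53865 = 147385605353294747/19974347804222280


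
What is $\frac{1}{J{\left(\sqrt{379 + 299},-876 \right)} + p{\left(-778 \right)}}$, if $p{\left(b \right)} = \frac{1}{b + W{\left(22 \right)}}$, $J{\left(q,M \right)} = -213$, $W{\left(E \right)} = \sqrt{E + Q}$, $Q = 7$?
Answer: $- \frac{128920093}{27460145524} + \frac{\sqrt{29}}{27460145524} \approx -0.0046948$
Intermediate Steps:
$W{\left(E \right)} = \sqrt{7 + E}$ ($W{\left(E \right)} = \sqrt{E + 7} = \sqrt{7 + E}$)
$p{\left(b \right)} = \frac{1}{b + \sqrt{29}}$ ($p{\left(b \right)} = \frac{1}{b + \sqrt{7 + 22}} = \frac{1}{b + \sqrt{29}}$)
$\frac{1}{J{\left(\sqrt{379 + 299},-876 \right)} + p{\left(-778 \right)}} = \frac{1}{-213 + \frac{1}{-778 + \sqrt{29}}}$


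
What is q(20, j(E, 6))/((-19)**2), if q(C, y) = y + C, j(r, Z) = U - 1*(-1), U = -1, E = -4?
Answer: 20/361 ≈ 0.055402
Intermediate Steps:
j(r, Z) = 0 (j(r, Z) = -1 - 1*(-1) = -1 + 1 = 0)
q(C, y) = C + y
q(20, j(E, 6))/((-19)**2) = (20 + 0)/((-19)**2) = 20/361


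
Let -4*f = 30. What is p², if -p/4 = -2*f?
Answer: 3600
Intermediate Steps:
f = -15/2 (f = -¼*30 = -15/2 ≈ -7.5000)
p = -60 (p = -(-8)*(-15)/2 = -4*15 = -60)
p² = (-60)² = 3600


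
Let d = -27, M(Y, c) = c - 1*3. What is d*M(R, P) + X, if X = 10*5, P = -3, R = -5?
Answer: 212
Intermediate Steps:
M(Y, c) = -3 + c (M(Y, c) = c - 3 = -3 + c)
X = 50
d*M(R, P) + X = -27*(-3 - 3) + 50 = -27*(-6) + 50 = 162 + 50 = 212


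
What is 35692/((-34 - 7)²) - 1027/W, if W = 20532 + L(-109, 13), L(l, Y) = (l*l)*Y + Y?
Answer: 6244302229/294171638 ≈ 21.227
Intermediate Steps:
L(l, Y) = Y + Y*l² (L(l, Y) = l²*Y + Y = Y*l² + Y = Y + Y*l²)
W = 174998 (W = 20532 + 13*(1 + (-109)²) = 20532 + 13*(1 + 11881) = 20532 + 13*11882 = 20532 + 154466 = 174998)
35692/((-34 - 7)²) - 1027/W = 35692/((-34 - 7)²) - 1027/174998 = 35692/((-41)²) - 1027*1/174998 = 35692/1681 - 1027/174998 = 6244302229/294171638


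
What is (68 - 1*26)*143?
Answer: 6006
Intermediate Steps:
(68 - 1*26)*143 = (68 - 26)*143 = 42*143 = 6006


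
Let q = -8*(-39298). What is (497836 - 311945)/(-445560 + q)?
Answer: -185891/131176 ≈ -1.4171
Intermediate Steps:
q = 314384
(497836 - 311945)/(-445560 + q) = (497836 - 311945)/(-445560 + 314384) = 185891/(-131176) = 185891*(-1/131176) = -185891/131176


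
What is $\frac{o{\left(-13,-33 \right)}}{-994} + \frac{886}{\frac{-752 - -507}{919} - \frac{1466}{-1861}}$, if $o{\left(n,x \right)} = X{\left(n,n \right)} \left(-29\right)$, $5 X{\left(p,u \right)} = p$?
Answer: $\frac{7530652662287}{4429805730} \approx 1700.0$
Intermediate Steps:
$X{\left(p,u \right)} = \frac{p}{5}$
$o{\left(n,x \right)} = - \frac{29 n}{5}$ ($o{\left(n,x \right)} = \frac{n}{5} \left(-29\right) = - \frac{29 n}{5}$)
$\frac{o{\left(-13,-33 \right)}}{-994} + \frac{886}{\frac{-752 - -507}{919} - \frac{1466}{-1861}} = \frac{\left(- \frac{29}{5}\right) \left(-13\right)}{-994} + \frac{886}{\frac{-752 - -507}{919} - \frac{1466}{-1861}} = \frac{377}{5} \left(- \frac{1}{994}\right) + \frac{886}{\left(-752 + 507\right) \frac{1}{919} - - \frac{1466}{1861}} = - \frac{377}{4970} + \frac{886}{\left(-245\right) \frac{1}{919} + \frac{1466}{1861}} = - \frac{377}{4970} + \frac{886}{- \frac{245}{919} + \frac{1466}{1861}} = - \frac{377}{4970} + \frac{886}{\frac{891309}{1710259}} = - \frac{377}{4970} + 886 \cdot \frac{1710259}{891309} = - \frac{377}{4970} + \frac{1515289474}{891309} = \frac{7530652662287}{4429805730}$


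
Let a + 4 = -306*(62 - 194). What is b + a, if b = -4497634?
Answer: -4457246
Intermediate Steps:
a = 40388 (a = -4 - 306*(62 - 194) = -4 - 306*(-132) = -4 + 40392 = 40388)
b + a = -4497634 + 40388 = -4457246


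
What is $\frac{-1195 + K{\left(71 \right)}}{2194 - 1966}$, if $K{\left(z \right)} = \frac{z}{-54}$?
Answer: $- \frac{64601}{12312} \approx -5.247$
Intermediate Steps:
$K{\left(z \right)} = - \frac{z}{54}$ ($K{\left(z \right)} = z \left(- \frac{1}{54}\right) = - \frac{z}{54}$)
$\frac{-1195 + K{\left(71 \right)}}{2194 - 1966} = \frac{-1195 - \frac{71}{54}}{2194 - 1966} = \frac{-1195 - \frac{71}{54}}{228} = \left(- \frac{64601}{54}\right) \frac{1}{228} = - \frac{64601}{12312}$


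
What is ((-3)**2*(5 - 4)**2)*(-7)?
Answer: -63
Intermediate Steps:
((-3)**2*(5 - 4)**2)*(-7) = (9*1**2)*(-7) = (9*1)*(-7) = 9*(-7) = -63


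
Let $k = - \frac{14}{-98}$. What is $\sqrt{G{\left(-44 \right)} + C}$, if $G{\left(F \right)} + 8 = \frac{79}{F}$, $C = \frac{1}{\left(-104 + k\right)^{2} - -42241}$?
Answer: $\frac{i \sqrt{8002034463803699}}{28581718} \approx 3.1298 i$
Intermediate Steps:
$k = \frac{1}{7}$ ($k = \left(-14\right) \left(- \frac{1}{98}\right) = \frac{1}{7} \approx 0.14286$)
$C = \frac{49}{2598338}$ ($C = \frac{1}{\left(-104 + \frac{1}{7}\right)^{2} - -42241} = \frac{1}{\left(- \frac{727}{7}\right)^{2} + 42241} = \frac{1}{\frac{528529}{49} + 42241} = \frac{1}{\frac{2598338}{49}} = \frac{49}{2598338} \approx 1.8858 \cdot 10^{-5}$)
$G{\left(F \right)} = -8 + \frac{79}{F}$
$\sqrt{G{\left(-44 \right)} + C} = \sqrt{\left(-8 + \frac{79}{-44}\right) + \frac{49}{2598338}} = \sqrt{\left(-8 + 79 \left(- \frac{1}{44}\right)\right) + \frac{49}{2598338}} = \sqrt{\left(-8 - \frac{79}{44}\right) + \frac{49}{2598338}} = \sqrt{- \frac{431}{44} + \frac{49}{2598338}} = \sqrt{- \frac{559940761}{57163436}} = \frac{i \sqrt{8002034463803699}}{28581718}$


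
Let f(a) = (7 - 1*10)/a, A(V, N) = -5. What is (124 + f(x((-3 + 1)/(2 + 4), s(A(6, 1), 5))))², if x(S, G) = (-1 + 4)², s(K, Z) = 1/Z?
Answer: 137641/9 ≈ 15293.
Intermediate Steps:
s(K, Z) = 1/Z
x(S, G) = 9 (x(S, G) = 3² = 9)
f(a) = -3/a (f(a) = (7 - 10)/a = -3/a)
(124 + f(x((-3 + 1)/(2 + 4), s(A(6, 1), 5))))² = (124 - 3/9)² = (124 - 3*⅑)² = (124 - ⅓)² = (371/3)² = 137641/9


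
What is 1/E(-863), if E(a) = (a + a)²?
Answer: 1/2979076 ≈ 3.3567e-7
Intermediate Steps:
E(a) = 4*a² (E(a) = (2*a)² = 4*a²)
1/E(-863) = 1/(4*(-863)²) = 1/(4*744769) = 1/2979076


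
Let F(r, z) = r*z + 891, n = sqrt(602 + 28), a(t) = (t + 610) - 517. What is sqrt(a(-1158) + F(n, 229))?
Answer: sqrt(-174 + 687*sqrt(70)) ≈ 74.658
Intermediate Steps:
a(t) = 93 + t (a(t) = (610 + t) - 517 = 93 + t)
n = 3*sqrt(70) (n = sqrt(630) = 3*sqrt(70) ≈ 25.100)
F(r, z) = 891 + r*z
sqrt(a(-1158) + F(n, 229)) = sqrt((93 - 1158) + (891 + (3*sqrt(70))*229)) = sqrt(-1065 + (891 + 687*sqrt(70))) = sqrt(-174 + 687*sqrt(70))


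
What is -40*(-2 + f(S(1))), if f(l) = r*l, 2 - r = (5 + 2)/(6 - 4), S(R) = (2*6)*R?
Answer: 800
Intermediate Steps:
S(R) = 12*R
r = -3/2 (r = 2 - (5 + 2)/(6 - 4) = 2 - 7/2 = -3/2 ≈ -1.5000)
f(l) = -3*l/2
-40*(-2 + f(S(1))) = -40*(-2 - 18) = -40*(-20) = 800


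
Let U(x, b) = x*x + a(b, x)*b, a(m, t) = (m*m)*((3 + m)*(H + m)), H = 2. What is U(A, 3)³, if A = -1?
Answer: 533411731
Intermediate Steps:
a(m, t) = m²*(2 + m)*(3 + m) (a(m, t) = (m*m)*((3 + m)*(2 + m)) = m²*((2 + m)*(3 + m)) = m²*(2 + m)*(3 + m))
U(x, b) = x² + b³*(6 + b² + 5*b) (U(x, b) = x*x + (b²*(6 + b² + 5*b))*b = x² + b³*(6 + b² + 5*b))
U(A, 3)³ = ((-1)² + 3³*(6 + 3² + 5*3))³ = (1 + 27*(6 + 9 + 15))³ = (1 + 27*30)³ = (1 + 810)³ = 811³ = 533411731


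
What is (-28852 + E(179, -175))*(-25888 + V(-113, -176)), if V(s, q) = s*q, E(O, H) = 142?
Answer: 172260000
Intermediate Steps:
V(s, q) = q*s
(-28852 + E(179, -175))*(-25888 + V(-113, -176)) = (-28852 + 142)*(-25888 - 176*(-113)) = -28710*(-25888 + 19888) = -28710*(-6000) = 172260000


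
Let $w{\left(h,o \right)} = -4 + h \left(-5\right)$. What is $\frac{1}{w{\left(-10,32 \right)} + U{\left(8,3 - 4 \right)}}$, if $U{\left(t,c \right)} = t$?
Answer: $\frac{1}{54} \approx 0.018519$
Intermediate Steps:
$w{\left(h,o \right)} = -4 - 5 h$
$\frac{1}{w{\left(-10,32 \right)} + U{\left(8,3 - 4 \right)}} = \frac{1}{\left(-4 - -50\right) + 8} = \frac{1}{\left(-4 + 50\right) + 8} = \frac{1}{46 + 8} = \frac{1}{54}$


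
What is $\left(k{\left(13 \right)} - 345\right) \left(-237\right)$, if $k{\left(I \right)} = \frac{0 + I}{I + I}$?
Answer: $\frac{163293}{2} \approx 81647.0$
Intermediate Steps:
$k{\left(I \right)} = \frac{1}{2}$ ($k{\left(I \right)} = \frac{I}{2 I} = I \frac{1}{2 I} = \frac{1}{2}$)
$\left(k{\left(13 \right)} - 345\right) \left(-237\right) = \left(\frac{1}{2} - 345\right) \left(-237\right) = \left(- \frac{689}{2}\right) \left(-237\right) = \frac{163293}{2}$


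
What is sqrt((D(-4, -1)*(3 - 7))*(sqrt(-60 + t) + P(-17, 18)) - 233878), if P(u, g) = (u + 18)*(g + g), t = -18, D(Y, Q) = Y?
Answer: sqrt(-233302 + 16*I*sqrt(78)) ≈ 0.146 + 483.01*I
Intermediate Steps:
P(u, g) = 2*g*(18 + u) (P(u, g) = (18 + u)*(2*g) = 2*g*(18 + u))
sqrt((D(-4, -1)*(3 - 7))*(sqrt(-60 + t) + P(-17, 18)) - 233878) = sqrt((-4*(3 - 7))*(sqrt(-60 - 18) + 2*18*(18 - 17)) - 233878) = sqrt((-4*(-4))*(sqrt(-78) + 2*18*1) - 233878) = sqrt(16*(I*sqrt(78) + 36) - 233878) = sqrt(16*(36 + I*sqrt(78)) - 233878) = sqrt((576 + 16*I*sqrt(78)) - 233878) = sqrt(-233302 + 16*I*sqrt(78))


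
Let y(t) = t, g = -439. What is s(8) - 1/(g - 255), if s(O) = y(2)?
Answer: 1389/694 ≈ 2.0014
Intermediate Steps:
s(O) = 2
s(8) - 1/(g - 255) = 2 - 1/(-439 - 255) = 2 - 1/(-694) = 2 - 1*(-1/694) = 2 + 1/694 = 1389/694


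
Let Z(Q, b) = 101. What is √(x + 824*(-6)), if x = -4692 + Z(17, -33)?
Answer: I*√9535 ≈ 97.647*I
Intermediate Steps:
x = -4591 (x = -4692 + 101 = -4591)
√(x + 824*(-6)) = √(-4591 + 824*(-6)) = √(-4591 - 4944) = √(-9535) = I*√9535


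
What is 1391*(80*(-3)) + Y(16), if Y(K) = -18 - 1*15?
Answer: -333873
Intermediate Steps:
Y(K) = -33 (Y(K) = -18 - 15 = -33)
1391*(80*(-3)) + Y(16) = 1391*(80*(-3)) - 33 = 1391*(-240) - 33 = -333840 - 33 = -333873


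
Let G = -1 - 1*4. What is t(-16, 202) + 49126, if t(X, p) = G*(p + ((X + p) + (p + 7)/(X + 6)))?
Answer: 94581/2 ≈ 47291.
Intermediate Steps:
G = -5 (G = -1 - 4 = -5)
t(X, p) = -10*p - 5*X - 5*(7 + p)/(6 + X) (t(X, p) = -5*(p + ((X + p) + (p + 7)/(X + 6))) = -5*(p + ((X + p) + (7 + p)/(6 + X))) = -5*(p + (X + p + (7 + p)/(6 + X))) = -5*(X + 2*p + (7 + p)/(6 + X)) = -10*p - 5*X - 5*(7 + p)/(6 + X))
t(-16, 202) + 49126 = 5*(-7 - 1*(-16)² - 13*202 - 6*(-16) - 2*(-16)*202)/(6 - 16) + 49126 = 5*(-7 - 1*256 - 2626 + 96 + 6464)/(-10) + 49126 = 5*(-⅒)*(-7 - 256 - 2626 + 96 + 6464) + 49126 = 5*(-⅒)*3671 + 49126 = -3671/2 + 49126 = 94581/2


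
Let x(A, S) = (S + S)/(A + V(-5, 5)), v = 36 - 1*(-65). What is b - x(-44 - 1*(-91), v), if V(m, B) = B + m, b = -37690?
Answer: -1771632/47 ≈ -37694.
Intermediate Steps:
v = 101 (v = 36 + 65 = 101)
x(A, S) = 2*S/A (x(A, S) = (S + S)/(A + (5 - 5)) = (2*S)/(A + 0) = (2*S)/A = 2*S/A)
b - x(-44 - 1*(-91), v) = -37690 - 2*101/(-44 - 1*(-91)) = -37690 - 2*101/(-44 + 91) = -37690 - 2*101/47 = -37690 - 1*202/47 = -37690 - 202/47 = -1771632/47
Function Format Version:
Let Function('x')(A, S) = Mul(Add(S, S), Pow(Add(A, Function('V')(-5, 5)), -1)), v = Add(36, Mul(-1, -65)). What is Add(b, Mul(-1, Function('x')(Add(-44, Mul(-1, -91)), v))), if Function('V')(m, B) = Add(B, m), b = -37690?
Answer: Rational(-1771632, 47) ≈ -37694.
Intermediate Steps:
v = 101 (v = Add(36, 65) = 101)
Function('x')(A, S) = Mul(2, S, Pow(A, -1)) (Function('x')(A, S) = Mul(Add(S, S), Pow(Add(A, Add(5, -5)), -1)) = Mul(Mul(2, S), Pow(Add(A, 0), -1)) = Mul(Mul(2, S), Pow(A, -1)) = Mul(2, S, Pow(A, -1)))
Add(b, Mul(-1, Function('x')(Add(-44, Mul(-1, -91)), v))) = Add(-37690, Mul(-1, Mul(2, 101, Pow(Add(-44, Mul(-1, -91)), -1)))) = Add(-37690, Mul(-1, Mul(2, 101, Pow(Add(-44, 91), -1)))) = Add(-37690, Mul(-1, Mul(2, 101, Pow(47, -1)))) = Add(-37690, Mul(-1, Mul(2, 101, Rational(1, 47)))) = Add(-37690, Mul(-1, Rational(202, 47))) = Add(-37690, Rational(-202, 47)) = Rational(-1771632, 47)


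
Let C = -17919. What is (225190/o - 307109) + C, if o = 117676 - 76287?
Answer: -13452358702/41389 ≈ -3.2502e+5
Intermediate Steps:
o = 41389
(225190/o - 307109) + C = (225190/41389 - 307109) - 17919 = -12710709211/41389 - 17919 = -13452358702/41389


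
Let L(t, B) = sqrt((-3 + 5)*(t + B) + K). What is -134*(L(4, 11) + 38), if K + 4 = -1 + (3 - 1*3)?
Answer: -5762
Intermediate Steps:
K = -5 (K = -4 + (-1 + (3 - 1*3)) = -4 + (-1 + (3 - 3)) = -4 + (-1 + 0) = -4 - 1 = -5)
L(t, B) = sqrt(-5 + 2*B + 2*t) (L(t, B) = sqrt((-3 + 5)*(t + B) - 5) = sqrt(2*(B + t) - 5) = sqrt((2*B + 2*t) - 5) = sqrt(-5 + 2*B + 2*t))
-134*(L(4, 11) + 38) = -134*(sqrt(-5 + 2*11 + 2*4) + 38) = -134*(sqrt(-5 + 22 + 8) + 38) = -134*(sqrt(25) + 38) = -134*(5 + 38) = -134*43 = -5762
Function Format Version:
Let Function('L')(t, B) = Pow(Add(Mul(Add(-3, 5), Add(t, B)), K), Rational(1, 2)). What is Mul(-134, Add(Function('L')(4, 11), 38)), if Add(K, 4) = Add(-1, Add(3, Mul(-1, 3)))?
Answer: -5762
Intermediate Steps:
K = -5 (K = Add(-4, Add(-1, Add(3, Mul(-1, 3)))) = Add(-4, Add(-1, Add(3, -3))) = Add(-4, Add(-1, 0)) = Add(-4, -1) = -5)
Function('L')(t, B) = Pow(Add(-5, Mul(2, B), Mul(2, t)), Rational(1, 2)) (Function('L')(t, B) = Pow(Add(Mul(Add(-3, 5), Add(t, B)), -5), Rational(1, 2)) = Pow(Add(Mul(2, Add(B, t)), -5), Rational(1, 2)) = Pow(Add(Add(Mul(2, B), Mul(2, t)), -5), Rational(1, 2)) = Pow(Add(-5, Mul(2, B), Mul(2, t)), Rational(1, 2)))
Mul(-134, Add(Function('L')(4, 11), 38)) = Mul(-134, Add(Pow(Add(-5, Mul(2, 11), Mul(2, 4)), Rational(1, 2)), 38)) = Mul(-134, Add(Pow(Add(-5, 22, 8), Rational(1, 2)), 38)) = Mul(-134, Add(Pow(25, Rational(1, 2)), 38)) = Mul(-134, Add(5, 38)) = Mul(-134, 43) = -5762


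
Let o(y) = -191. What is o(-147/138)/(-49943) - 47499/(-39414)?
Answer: 793256877/656151134 ≈ 1.2090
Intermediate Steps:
o(-147/138)/(-49943) - 47499/(-39414) = -191/(-49943) - 47499/(-39414) = -191*(-1/49943) - 47499*(-1/39414) = 191/49943 + 15833/13138 = 793256877/656151134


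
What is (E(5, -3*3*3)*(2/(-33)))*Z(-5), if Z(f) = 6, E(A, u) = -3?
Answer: 12/11 ≈ 1.0909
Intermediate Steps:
(E(5, -3*3*3)*(2/(-33)))*Z(-5) = -6/(-33)*6 = -6*(-1)/33*6 = -3*(-2/33)*6 = (2/11)*6 = 12/11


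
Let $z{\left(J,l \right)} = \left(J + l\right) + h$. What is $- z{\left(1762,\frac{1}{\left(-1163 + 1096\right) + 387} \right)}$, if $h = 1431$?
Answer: $- \frac{1021761}{320} \approx -3193.0$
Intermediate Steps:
$z{\left(J,l \right)} = 1431 + J + l$ ($z{\left(J,l \right)} = \left(J + l\right) + 1431 = 1431 + J + l$)
$- z{\left(1762,\frac{1}{\left(-1163 + 1096\right) + 387} \right)} = - (1431 + 1762 + \frac{1}{\left(-1163 + 1096\right) + 387}) = - (1431 + 1762 + \frac{1}{-67 + 387}) = - (1431 + 1762 + \frac{1}{320}) = \left(-1\right) \frac{1021761}{320} = - \frac{1021761}{320}$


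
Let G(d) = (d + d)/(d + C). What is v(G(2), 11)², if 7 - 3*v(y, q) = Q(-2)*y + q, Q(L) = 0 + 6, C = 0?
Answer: 256/9 ≈ 28.444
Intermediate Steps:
G(d) = 2 (G(d) = (d + d)/(d + 0) = (2*d)/d = 2)
Q(L) = 6
v(y, q) = 7/3 - 2*y - q/3 (v(y, q) = 7/3 - (6*y + q)/3 = 7/3 - (q + 6*y)/3 = 7/3 + (-2*y - q/3) = 7/3 - 2*y - q/3)
v(G(2), 11)² = (7/3 - 2*2 - ⅓*11)² = (7/3 - 4 - 11/3)² = (-16/3)² = 256/9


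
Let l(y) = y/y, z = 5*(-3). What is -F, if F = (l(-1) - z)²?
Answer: -256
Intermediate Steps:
z = -15
l(y) = 1
F = 256 (F = (1 - 1*(-15))² = (1 + 15)² = 16² = 256)
-F = -1*256 = -256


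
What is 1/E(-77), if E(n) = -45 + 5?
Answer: -1/40 ≈ -0.025000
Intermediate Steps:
E(n) = -40
1/E(-77) = 1/(-40) = -1/40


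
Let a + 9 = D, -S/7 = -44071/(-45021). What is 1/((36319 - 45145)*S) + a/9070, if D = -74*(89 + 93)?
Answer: -3057891119377/2057978859545 ≈ -1.4859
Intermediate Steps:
D = -13468 (D = -74*182 = -13468)
S = -308497/45021 (S = -(-308497)/(-45021) = -(-308497)*(-1)/45021 = -7*44071/45021 = -308497/45021 ≈ -6.8523)
a = -13477 (a = -9 - 13468 = -13477)
1/((36319 - 45145)*S) + a/9070 = 1/((36319 - 45145)*(-308497/45021)) - 13477/9070 = -45021/308497/(-8826) - 13477*1/9070 = -1/8826*(-45021/308497) - 13477/9070 = 15007/907598174 - 13477/9070 = -3057891119377/2057978859545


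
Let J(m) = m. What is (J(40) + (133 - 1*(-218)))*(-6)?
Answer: -2346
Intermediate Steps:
(J(40) + (133 - 1*(-218)))*(-6) = (40 + (133 - 1*(-218)))*(-6) = (40 + (133 + 218))*(-6) = (40 + 351)*(-6) = 391*(-6) = -2346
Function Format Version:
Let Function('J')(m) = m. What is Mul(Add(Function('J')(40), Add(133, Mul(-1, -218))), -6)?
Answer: -2346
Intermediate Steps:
Mul(Add(Function('J')(40), Add(133, Mul(-1, -218))), -6) = Mul(Add(40, Add(133, Mul(-1, -218))), -6) = Mul(Add(40, Add(133, 218)), -6) = Mul(Add(40, 351), -6) = Mul(391, -6) = -2346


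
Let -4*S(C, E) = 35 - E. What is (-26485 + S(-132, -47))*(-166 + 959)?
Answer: -42037723/2 ≈ -2.1019e+7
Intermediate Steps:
S(C, E) = -35/4 + E/4 (S(C, E) = -(35 - E)/4 = -35/4 + E/4)
(-26485 + S(-132, -47))*(-166 + 959) = (-26485 + (-35/4 + (1/4)*(-47)))*(-166 + 959) = (-26485 + (-35/4 - 47/4))*793 = (-26485 - 41/2)*793 = -53011/2*793 = -42037723/2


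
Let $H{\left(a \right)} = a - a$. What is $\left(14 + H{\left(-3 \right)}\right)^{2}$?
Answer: $196$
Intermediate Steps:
$H{\left(a \right)} = 0$
$\left(14 + H{\left(-3 \right)}\right)^{2} = \left(14 + 0\right)^{2} = 14^{2} = 196$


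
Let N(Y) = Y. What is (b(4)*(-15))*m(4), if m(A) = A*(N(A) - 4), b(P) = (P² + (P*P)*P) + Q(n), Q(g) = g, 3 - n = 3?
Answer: 0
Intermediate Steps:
n = 0 (n = 3 - 1*3 = 3 - 3 = 0)
b(P) = P² + P³ (b(P) = (P² + (P*P)*P) + 0 = (P² + P²*P) + 0 = (P² + P³) + 0 = P² + P³)
m(A) = A*(-4 + A) (m(A) = A*(A - 4) = A*(-4 + A))
(b(4)*(-15))*m(4) = ((4²*(1 + 4))*(-15))*(4*(-4 + 4)) = ((16*5)*(-15))*(4*0) = (80*(-15))*0 = -1200*0 = 0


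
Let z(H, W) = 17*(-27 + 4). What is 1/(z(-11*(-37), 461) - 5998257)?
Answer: -1/5998648 ≈ -1.6670e-7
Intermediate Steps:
z(H, W) = -391 (z(H, W) = 17*(-23) = -391)
1/(z(-11*(-37), 461) - 5998257) = 1/(-391 - 5998257) = 1/(-5998648) = -1/5998648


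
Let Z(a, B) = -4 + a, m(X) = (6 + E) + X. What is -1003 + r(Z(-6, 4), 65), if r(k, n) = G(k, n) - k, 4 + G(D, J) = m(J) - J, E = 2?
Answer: -989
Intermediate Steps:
m(X) = 8 + X (m(X) = (6 + 2) + X = 8 + X)
G(D, J) = 4 (G(D, J) = -4 + ((8 + J) - J) = -4 + 8 = 4)
r(k, n) = 4 - k
-1003 + r(Z(-6, 4), 65) = -1003 + (4 - (-4 - 6)) = -1003 + (4 - 1*(-10)) = -1003 + (4 + 10) = -1003 + 14 = -989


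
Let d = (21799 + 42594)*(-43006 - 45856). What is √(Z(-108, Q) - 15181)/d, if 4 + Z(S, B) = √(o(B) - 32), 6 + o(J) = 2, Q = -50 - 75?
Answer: -√(-15185 + 6*I)/5722090766 ≈ -4.2546e-12 - 2.1535e-8*I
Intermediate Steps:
Q = -125
o(J) = -4 (o(J) = -6 + 2 = -4)
Z(S, B) = -4 + 6*I (Z(S, B) = -4 + √(-4 - 32) = -4 + √(-36) = -4 + 6*I)
d = -5722090766 (d = 64393*(-88862) = -5722090766)
√(Z(-108, Q) - 15181)/d = √((-4 + 6*I) - 15181)/(-5722090766) = √(-15185 + 6*I)*(-1/5722090766) = -√(-15185 + 6*I)/5722090766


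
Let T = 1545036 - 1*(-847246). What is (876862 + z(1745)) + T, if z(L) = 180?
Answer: 3269324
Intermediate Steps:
T = 2392282 (T = 1545036 + 847246 = 2392282)
(876862 + z(1745)) + T = (876862 + 180) + 2392282 = 877042 + 2392282 = 3269324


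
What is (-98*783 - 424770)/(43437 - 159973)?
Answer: 62688/14567 ≈ 4.3034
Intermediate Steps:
(-98*783 - 424770)/(43437 - 159973) = (-76734 - 424770)/(-116536) = -501504*(-1/116536) = 62688/14567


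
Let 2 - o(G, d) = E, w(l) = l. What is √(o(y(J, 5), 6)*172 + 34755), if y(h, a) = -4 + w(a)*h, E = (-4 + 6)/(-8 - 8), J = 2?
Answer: √140482/2 ≈ 187.40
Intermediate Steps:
E = -⅛ (E = 2/(-16) = 2*(-1/16) = -⅛ ≈ -0.12500)
y(h, a) = -4 + a*h
o(G, d) = 17/8 (o(G, d) = 2 - 1*(-⅛) = 2 + ⅛ = 17/8)
√(o(y(J, 5), 6)*172 + 34755) = √((17/8)*172 + 34755) = √(731/2 + 34755) = √(70241/2) = √140482/2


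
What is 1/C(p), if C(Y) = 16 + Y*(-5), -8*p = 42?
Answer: 4/169 ≈ 0.023669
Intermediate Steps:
p = -21/4 (p = -⅛*42 = -21/4 ≈ -5.2500)
C(Y) = 16 - 5*Y
1/C(p) = 1/(16 - 5*(-21/4)) = 1/(16 + 105/4) = 1/(169/4) = 4/169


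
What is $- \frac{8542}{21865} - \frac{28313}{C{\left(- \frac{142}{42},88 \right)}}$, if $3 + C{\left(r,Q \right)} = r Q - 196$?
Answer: $\frac{12911271211}{227986355} \approx 56.632$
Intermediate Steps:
$C{\left(r,Q \right)} = -199 + Q r$ ($C{\left(r,Q \right)} = -3 + \left(r Q - 196\right) = -3 + \left(Q r - 196\right) = -3 + \left(-196 + Q r\right) = -199 + Q r$)
$- \frac{8542}{21865} - \frac{28313}{C{\left(- \frac{142}{42},88 \right)}} = - \frac{8542}{21865} - \frac{28313}{-199 + 88 \left(- \frac{142}{42}\right)} = \left(-8542\right) \frac{1}{21865} - \frac{28313}{-199 + 88 \left(\left(-142\right) \frac{1}{42}\right)} = - \frac{8542}{21865} - \frac{28313}{-199 + 88 \left(- \frac{71}{21}\right)} = - \frac{8542}{21865} - \frac{28313}{-199 - \frac{6248}{21}} = - \frac{8542}{21865} - \frac{28313}{- \frac{10427}{21}} = - \frac{8542}{21865} - - \frac{594573}{10427} = - \frac{8542}{21865} + \frac{594573}{10427} = \frac{12911271211}{227986355}$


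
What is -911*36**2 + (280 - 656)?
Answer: -1181032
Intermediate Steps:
-911*36**2 + (280 - 656) = -911*1296 - 376 = -1180656 - 376 = -1181032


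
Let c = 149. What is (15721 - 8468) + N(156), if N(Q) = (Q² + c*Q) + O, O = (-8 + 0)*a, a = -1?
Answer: 54841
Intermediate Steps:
O = 8 (O = (-8 + 0)*(-1) = -8*(-1) = 8)
N(Q) = 8 + Q² + 149*Q (N(Q) = (Q² + 149*Q) + 8 = 8 + Q² + 149*Q)
(15721 - 8468) + N(156) = (15721 - 8468) + (8 + 156² + 149*156) = 7253 + (8 + 24336 + 23244) = 7253 + 47588 = 54841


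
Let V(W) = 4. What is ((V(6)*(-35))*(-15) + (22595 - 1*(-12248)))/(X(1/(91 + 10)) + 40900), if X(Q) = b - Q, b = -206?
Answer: 3731243/4110093 ≈ 0.90782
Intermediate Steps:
X(Q) = -206 - Q
((V(6)*(-35))*(-15) + (22595 - 1*(-12248)))/(X(1/(91 + 10)) + 40900) = ((4*(-35))*(-15) + (22595 - 1*(-12248)))/((-206 - 1/(91 + 10)) + 40900) = (-140*(-15) + (22595 + 12248))/((-206 - 1/101) + 40900) = (2100 + 34843)/((-206 - 1*1/101) + 40900) = 36943/((-206 - 1/101) + 40900) = 36943/(-20807/101 + 40900) = 36943/(4110093/101) = 36943*(101/4110093) = 3731243/4110093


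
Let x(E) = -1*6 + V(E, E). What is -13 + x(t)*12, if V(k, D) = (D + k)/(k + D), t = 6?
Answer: -73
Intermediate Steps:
V(k, D) = 1 (V(k, D) = (D + k)/(D + k) = 1)
x(E) = -5 (x(E) = -1*6 + 1 = -6 + 1 = -5)
-13 + x(t)*12 = -13 - 5*12 = -13 - 60 = -73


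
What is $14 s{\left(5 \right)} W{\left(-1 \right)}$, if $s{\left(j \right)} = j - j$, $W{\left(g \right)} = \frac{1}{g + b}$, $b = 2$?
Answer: $0$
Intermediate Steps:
$W{\left(g \right)} = \frac{1}{2 + g}$ ($W{\left(g \right)} = \frac{1}{g + 2} = \frac{1}{2 + g}$)
$s{\left(j \right)} = 0$
$14 s{\left(5 \right)} W{\left(-1 \right)} = \frac{14 \cdot 0}{2 - 1} = \frac{0}{1} = 0 \cdot 1 = 0$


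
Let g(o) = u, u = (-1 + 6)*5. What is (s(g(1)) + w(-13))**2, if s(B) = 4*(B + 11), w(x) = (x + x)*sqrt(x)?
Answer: 11948 - 7488*I*sqrt(13) ≈ 11948.0 - 26998.0*I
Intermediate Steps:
u = 25 (u = 5*5 = 25)
g(o) = 25
w(x) = 2*x**(3/2) (w(x) = (2*x)*sqrt(x) = 2*x**(3/2))
s(B) = 44 + 4*B (s(B) = 4*(11 + B) = 44 + 4*B)
(s(g(1)) + w(-13))**2 = ((44 + 4*25) + 2*(-13)**(3/2))**2 = ((44 + 100) + 2*(-13*I*sqrt(13)))**2 = (144 - 26*I*sqrt(13))**2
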